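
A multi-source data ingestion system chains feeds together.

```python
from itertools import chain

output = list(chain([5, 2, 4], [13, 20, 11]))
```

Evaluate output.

Step 1: chain() concatenates iterables: [5, 2, 4] + [13, 20, 11].
Therefore output = [5, 2, 4, 13, 20, 11].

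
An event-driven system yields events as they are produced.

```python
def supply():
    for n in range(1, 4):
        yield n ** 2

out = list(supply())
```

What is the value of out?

Step 1: For each n in range(1, 4), yield n**2:
  n=1: yield 1**2 = 1
  n=2: yield 2**2 = 4
  n=3: yield 3**2 = 9
Therefore out = [1, 4, 9].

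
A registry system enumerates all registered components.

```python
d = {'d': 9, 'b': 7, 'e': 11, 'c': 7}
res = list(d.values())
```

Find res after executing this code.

Step 1: d.values() returns the dictionary values in insertion order.
Therefore res = [9, 7, 11, 7].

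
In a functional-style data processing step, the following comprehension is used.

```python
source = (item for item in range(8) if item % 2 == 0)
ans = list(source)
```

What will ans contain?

Step 1: Filter range(8) keeping only even values:
  item=0: even, included
  item=1: odd, excluded
  item=2: even, included
  item=3: odd, excluded
  item=4: even, included
  item=5: odd, excluded
  item=6: even, included
  item=7: odd, excluded
Therefore ans = [0, 2, 4, 6].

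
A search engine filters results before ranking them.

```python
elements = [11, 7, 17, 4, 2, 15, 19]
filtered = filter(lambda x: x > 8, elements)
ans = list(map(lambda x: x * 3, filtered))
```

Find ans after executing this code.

Step 1: Filter elements for elements > 8:
  11: kept
  7: removed
  17: kept
  4: removed
  2: removed
  15: kept
  19: kept
Step 2: Map x * 3 on filtered [11, 17, 15, 19]:
  11 -> 33
  17 -> 51
  15 -> 45
  19 -> 57
Therefore ans = [33, 51, 45, 57].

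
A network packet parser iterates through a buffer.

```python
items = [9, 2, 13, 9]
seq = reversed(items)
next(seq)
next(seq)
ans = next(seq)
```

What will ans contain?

Step 1: reversed([9, 2, 13, 9]) gives iterator: [9, 13, 2, 9].
Step 2: First next() = 9, second next() = 13.
Step 3: Third next() = 2.
Therefore ans = 2.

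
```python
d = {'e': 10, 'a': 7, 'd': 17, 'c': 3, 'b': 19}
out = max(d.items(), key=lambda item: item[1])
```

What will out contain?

Step 1: Find item with maximum value:
  ('e', 10)
  ('a', 7)
  ('d', 17)
  ('c', 3)
  ('b', 19)
Step 2: Maximum value is 19 at key 'b'.
Therefore out = ('b', 19).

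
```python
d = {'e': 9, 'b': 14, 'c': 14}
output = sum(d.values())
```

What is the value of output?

Step 1: d.values() = [9, 14, 14].
Step 2: sum = 37.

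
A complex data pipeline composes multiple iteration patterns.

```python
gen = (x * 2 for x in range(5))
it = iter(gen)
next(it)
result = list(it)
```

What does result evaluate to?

Step 1: Generator produces [0, 2, 4, 6, 8].
Step 2: next(it) consumes first element (0).
Step 3: list(it) collects remaining: [2, 4, 6, 8].
Therefore result = [2, 4, 6, 8].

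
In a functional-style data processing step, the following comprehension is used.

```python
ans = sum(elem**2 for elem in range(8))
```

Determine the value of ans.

Step 1: Compute elem**2 for each elem in range(8):
  elem=0: 0**2 = 0
  elem=1: 1**2 = 1
  elem=2: 2**2 = 4
  elem=3: 3**2 = 9
  elem=4: 4**2 = 16
  elem=5: 5**2 = 25
  elem=6: 6**2 = 36
  elem=7: 7**2 = 49
Step 2: sum = 0 + 1 + 4 + 9 + 16 + 25 + 36 + 49 = 140.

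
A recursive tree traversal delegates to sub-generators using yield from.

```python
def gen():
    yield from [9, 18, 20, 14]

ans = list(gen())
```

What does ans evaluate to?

Step 1: yield from delegates to the iterable, yielding each element.
Step 2: Collected values: [9, 18, 20, 14].
Therefore ans = [9, 18, 20, 14].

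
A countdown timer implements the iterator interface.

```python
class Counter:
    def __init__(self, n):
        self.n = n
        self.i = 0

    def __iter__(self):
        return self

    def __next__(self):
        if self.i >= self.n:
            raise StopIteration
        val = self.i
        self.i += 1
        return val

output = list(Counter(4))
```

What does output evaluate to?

Step 1: Counter(4) creates an iterator counting 0 to 3.
Step 2: list() consumes all values: [0, 1, 2, 3].
Therefore output = [0, 1, 2, 3].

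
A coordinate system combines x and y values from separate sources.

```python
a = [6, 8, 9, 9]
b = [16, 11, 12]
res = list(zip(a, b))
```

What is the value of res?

Step 1: zip stops at shortest (len(a)=4, len(b)=3):
  Index 0: (6, 16)
  Index 1: (8, 11)
  Index 2: (9, 12)
Step 2: Last element of a (9) has no pair, dropped.
Therefore res = [(6, 16), (8, 11), (9, 12)].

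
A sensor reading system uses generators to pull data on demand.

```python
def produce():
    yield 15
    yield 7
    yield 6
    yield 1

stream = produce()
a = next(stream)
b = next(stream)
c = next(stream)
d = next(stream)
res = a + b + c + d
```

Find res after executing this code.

Step 1: Create generator and consume all values:
  a = next(stream) = 15
  b = next(stream) = 7
  c = next(stream) = 6
  d = next(stream) = 1
Step 2: res = 15 + 7 + 6 + 1 = 29.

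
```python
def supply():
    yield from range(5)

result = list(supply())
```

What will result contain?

Step 1: yield from delegates to the iterable, yielding each element.
Step 2: Collected values: [0, 1, 2, 3, 4].
Therefore result = [0, 1, 2, 3, 4].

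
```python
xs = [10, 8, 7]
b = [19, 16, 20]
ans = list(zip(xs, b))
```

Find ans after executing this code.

Step 1: zip pairs elements at same index:
  Index 0: (10, 19)
  Index 1: (8, 16)
  Index 2: (7, 20)
Therefore ans = [(10, 19), (8, 16), (7, 20)].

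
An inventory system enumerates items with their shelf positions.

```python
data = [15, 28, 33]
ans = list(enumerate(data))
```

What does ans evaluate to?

Step 1: enumerate pairs each element with its index:
  (0, 15)
  (1, 28)
  (2, 33)
Therefore ans = [(0, 15), (1, 28), (2, 33)].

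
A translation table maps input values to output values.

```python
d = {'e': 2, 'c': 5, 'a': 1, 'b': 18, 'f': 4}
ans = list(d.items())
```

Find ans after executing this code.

Step 1: d.items() returns (key, value) pairs in insertion order.
Therefore ans = [('e', 2), ('c', 5), ('a', 1), ('b', 18), ('f', 4)].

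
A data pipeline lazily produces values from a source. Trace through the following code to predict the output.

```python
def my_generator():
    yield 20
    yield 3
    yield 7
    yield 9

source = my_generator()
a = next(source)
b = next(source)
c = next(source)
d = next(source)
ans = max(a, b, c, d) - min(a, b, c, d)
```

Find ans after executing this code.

Step 1: Create generator and consume all values:
  a = next(source) = 20
  b = next(source) = 3
  c = next(source) = 7
  d = next(source) = 9
Step 2: max = 20, min = 3, ans = 20 - 3 = 17.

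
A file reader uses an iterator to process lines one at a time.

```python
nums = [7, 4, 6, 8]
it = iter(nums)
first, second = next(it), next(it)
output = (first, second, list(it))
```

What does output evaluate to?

Step 1: Create iterator over [7, 4, 6, 8].
Step 2: first = 7, second = 4.
Step 3: Remaining elements: [6, 8].
Therefore output = (7, 4, [6, 8]).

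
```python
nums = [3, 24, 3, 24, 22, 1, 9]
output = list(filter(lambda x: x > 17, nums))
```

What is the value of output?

Step 1: Filter elements > 17:
  3: removed
  24: kept
  3: removed
  24: kept
  22: kept
  1: removed
  9: removed
Therefore output = [24, 24, 22].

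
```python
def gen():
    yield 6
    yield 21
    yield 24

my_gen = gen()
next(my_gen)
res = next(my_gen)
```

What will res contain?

Step 1: gen() creates a generator.
Step 2: next(my_gen) yields 6 (consumed and discarded).
Step 3: next(my_gen) yields 21, assigned to res.
Therefore res = 21.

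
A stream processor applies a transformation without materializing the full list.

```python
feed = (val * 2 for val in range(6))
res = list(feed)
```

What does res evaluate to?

Step 1: For each val in range(6), compute val*2:
  val=0: 0*2 = 0
  val=1: 1*2 = 2
  val=2: 2*2 = 4
  val=3: 3*2 = 6
  val=4: 4*2 = 8
  val=5: 5*2 = 10
Therefore res = [0, 2, 4, 6, 8, 10].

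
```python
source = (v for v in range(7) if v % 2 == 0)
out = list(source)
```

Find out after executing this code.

Step 1: Filter range(7) keeping only even values:
  v=0: even, included
  v=1: odd, excluded
  v=2: even, included
  v=3: odd, excluded
  v=4: even, included
  v=5: odd, excluded
  v=6: even, included
Therefore out = [0, 2, 4, 6].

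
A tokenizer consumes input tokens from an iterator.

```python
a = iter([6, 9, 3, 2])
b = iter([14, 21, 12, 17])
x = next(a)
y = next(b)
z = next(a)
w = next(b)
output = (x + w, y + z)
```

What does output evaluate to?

Step 1: a iterates [6, 9, 3, 2], b iterates [14, 21, 12, 17].
Step 2: x = next(a) = 6, y = next(b) = 14.
Step 3: z = next(a) = 9, w = next(b) = 21.
Step 4: output = (6 + 21, 14 + 9) = (27, 23).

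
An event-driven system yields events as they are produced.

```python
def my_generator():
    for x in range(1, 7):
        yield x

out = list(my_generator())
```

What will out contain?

Step 1: The generator yields each value from range(1, 7).
Step 2: list() consumes all yields: [1, 2, 3, 4, 5, 6].
Therefore out = [1, 2, 3, 4, 5, 6].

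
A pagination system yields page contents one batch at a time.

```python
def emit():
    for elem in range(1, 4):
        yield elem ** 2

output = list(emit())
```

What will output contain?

Step 1: For each elem in range(1, 4), yield elem**2:
  elem=1: yield 1**2 = 1
  elem=2: yield 2**2 = 4
  elem=3: yield 3**2 = 9
Therefore output = [1, 4, 9].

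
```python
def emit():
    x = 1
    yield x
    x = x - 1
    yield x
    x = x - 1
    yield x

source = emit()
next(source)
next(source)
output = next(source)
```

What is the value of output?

Step 1: Trace through generator execution:
  Yield 1: x starts at 1, yield 1
  Yield 2: x = 1 - 1 = 0, yield 0
  Yield 3: x = 0 - 1 = -1, yield -1
Step 2: First next() gets 1, second next() gets the second value, third next() yields -1.
Therefore output = -1.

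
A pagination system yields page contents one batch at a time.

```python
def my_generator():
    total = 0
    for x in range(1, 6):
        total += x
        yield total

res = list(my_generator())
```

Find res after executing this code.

Step 1: Generator accumulates running sum:
  x=1: total = 1, yield 1
  x=2: total = 3, yield 3
  x=3: total = 6, yield 6
  x=4: total = 10, yield 10
  x=5: total = 15, yield 15
Therefore res = [1, 3, 6, 10, 15].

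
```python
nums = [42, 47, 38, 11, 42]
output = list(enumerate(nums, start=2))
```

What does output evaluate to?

Step 1: enumerate with start=2:
  (2, 42)
  (3, 47)
  (4, 38)
  (5, 11)
  (6, 42)
Therefore output = [(2, 42), (3, 47), (4, 38), (5, 11), (6, 42)].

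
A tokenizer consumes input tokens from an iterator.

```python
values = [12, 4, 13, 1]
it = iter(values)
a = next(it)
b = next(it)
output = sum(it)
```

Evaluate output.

Step 1: Create iterator over [12, 4, 13, 1].
Step 2: a = next() = 12, b = next() = 4.
Step 3: sum() of remaining [13, 1] = 14.
Therefore output = 14.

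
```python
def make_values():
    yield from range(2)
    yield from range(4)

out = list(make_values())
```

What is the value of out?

Step 1: Trace yields in order:
  yield 0
  yield 1
  yield 0
  yield 1
  yield 2
  yield 3
Therefore out = [0, 1, 0, 1, 2, 3].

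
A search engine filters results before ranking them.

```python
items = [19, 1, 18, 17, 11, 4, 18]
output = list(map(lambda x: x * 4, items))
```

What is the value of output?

Step 1: Apply lambda x: x * 4 to each element:
  19 -> 76
  1 -> 4
  18 -> 72
  17 -> 68
  11 -> 44
  4 -> 16
  18 -> 72
Therefore output = [76, 4, 72, 68, 44, 16, 72].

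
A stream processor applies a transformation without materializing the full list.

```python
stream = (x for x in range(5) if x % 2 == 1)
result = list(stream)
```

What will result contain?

Step 1: Filter range(5) keeping only odd values:
  x=0: even, excluded
  x=1: odd, included
  x=2: even, excluded
  x=3: odd, included
  x=4: even, excluded
Therefore result = [1, 3].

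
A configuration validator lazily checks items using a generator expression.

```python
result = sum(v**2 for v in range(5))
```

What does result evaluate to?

Step 1: Compute v**2 for each v in range(5):
  v=0: 0**2 = 0
  v=1: 1**2 = 1
  v=2: 2**2 = 4
  v=3: 3**2 = 9
  v=4: 4**2 = 16
Step 2: sum = 0 + 1 + 4 + 9 + 16 = 30.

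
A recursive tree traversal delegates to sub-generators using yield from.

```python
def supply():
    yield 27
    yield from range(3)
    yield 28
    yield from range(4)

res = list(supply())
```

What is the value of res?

Step 1: Trace yields in order:
  yield 27
  yield 0
  yield 1
  yield 2
  yield 28
  yield 0
  yield 1
  yield 2
  yield 3
Therefore res = [27, 0, 1, 2, 28, 0, 1, 2, 3].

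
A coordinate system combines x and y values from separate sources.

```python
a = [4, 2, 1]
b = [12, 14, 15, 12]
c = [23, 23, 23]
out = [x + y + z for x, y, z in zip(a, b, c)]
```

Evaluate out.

Step 1: zip three lists (truncates to shortest, len=3):
  4 + 12 + 23 = 39
  2 + 14 + 23 = 39
  1 + 15 + 23 = 39
Therefore out = [39, 39, 39].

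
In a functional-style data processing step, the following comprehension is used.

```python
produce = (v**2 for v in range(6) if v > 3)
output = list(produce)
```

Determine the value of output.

Step 1: For range(6), keep v > 3, then square:
  v=0: 0 <= 3, excluded
  v=1: 1 <= 3, excluded
  v=2: 2 <= 3, excluded
  v=3: 3 <= 3, excluded
  v=4: 4 > 3, yield 4**2 = 16
  v=5: 5 > 3, yield 5**2 = 25
Therefore output = [16, 25].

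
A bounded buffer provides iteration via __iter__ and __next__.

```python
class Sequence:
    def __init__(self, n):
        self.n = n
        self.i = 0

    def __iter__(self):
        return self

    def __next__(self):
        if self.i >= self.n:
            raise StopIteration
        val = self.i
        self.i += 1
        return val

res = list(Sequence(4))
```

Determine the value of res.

Step 1: Sequence(4) creates an iterator counting 0 to 3.
Step 2: list() consumes all values: [0, 1, 2, 3].
Therefore res = [0, 1, 2, 3].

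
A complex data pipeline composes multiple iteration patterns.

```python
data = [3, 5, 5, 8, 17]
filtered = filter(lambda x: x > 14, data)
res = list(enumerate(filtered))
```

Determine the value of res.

Step 1: Filter [3, 5, 5, 8, 17] for > 14: [17].
Step 2: enumerate re-indexes from 0: [(0, 17)].
Therefore res = [(0, 17)].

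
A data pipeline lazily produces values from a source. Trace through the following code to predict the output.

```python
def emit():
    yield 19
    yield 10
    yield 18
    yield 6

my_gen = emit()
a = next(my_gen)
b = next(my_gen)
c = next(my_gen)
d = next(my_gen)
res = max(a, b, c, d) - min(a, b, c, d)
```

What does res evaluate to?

Step 1: Create generator and consume all values:
  a = next(my_gen) = 19
  b = next(my_gen) = 10
  c = next(my_gen) = 18
  d = next(my_gen) = 6
Step 2: max = 19, min = 6, res = 19 - 6 = 13.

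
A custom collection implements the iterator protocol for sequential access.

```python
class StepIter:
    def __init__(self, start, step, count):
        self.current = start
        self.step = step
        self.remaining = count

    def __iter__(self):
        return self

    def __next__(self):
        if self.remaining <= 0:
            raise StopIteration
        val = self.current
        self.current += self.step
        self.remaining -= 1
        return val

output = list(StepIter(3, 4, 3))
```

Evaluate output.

Step 1: StepIter starts at 3, increments by 4, for 3 steps:
  Yield 3, then current += 4
  Yield 7, then current += 4
  Yield 11, then current += 4
Therefore output = [3, 7, 11].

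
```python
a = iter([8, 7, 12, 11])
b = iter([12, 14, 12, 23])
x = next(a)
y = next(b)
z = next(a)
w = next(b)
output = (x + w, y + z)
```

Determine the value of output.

Step 1: a iterates [8, 7, 12, 11], b iterates [12, 14, 12, 23].
Step 2: x = next(a) = 8, y = next(b) = 12.
Step 3: z = next(a) = 7, w = next(b) = 14.
Step 4: output = (8 + 14, 12 + 7) = (22, 19).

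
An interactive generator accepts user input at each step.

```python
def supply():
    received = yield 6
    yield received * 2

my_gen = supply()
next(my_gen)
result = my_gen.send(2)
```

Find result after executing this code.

Step 1: next(my_gen) advances to first yield, producing 6.
Step 2: send(2) resumes, received = 2.
Step 3: yield received * 2 = 2 * 2 = 4.
Therefore result = 4.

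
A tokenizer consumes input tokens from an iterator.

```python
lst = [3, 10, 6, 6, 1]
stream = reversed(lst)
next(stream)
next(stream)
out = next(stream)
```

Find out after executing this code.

Step 1: reversed([3, 10, 6, 6, 1]) gives iterator: [1, 6, 6, 10, 3].
Step 2: First next() = 1, second next() = 6.
Step 3: Third next() = 6.
Therefore out = 6.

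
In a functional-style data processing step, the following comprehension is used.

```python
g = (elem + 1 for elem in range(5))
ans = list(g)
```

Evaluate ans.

Step 1: For each elem in range(5), compute elem+1:
  elem=0: 0+1 = 1
  elem=1: 1+1 = 2
  elem=2: 2+1 = 3
  elem=3: 3+1 = 4
  elem=4: 4+1 = 5
Therefore ans = [1, 2, 3, 4, 5].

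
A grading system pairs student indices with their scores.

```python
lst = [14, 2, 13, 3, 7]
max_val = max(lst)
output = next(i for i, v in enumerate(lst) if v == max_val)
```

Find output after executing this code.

Step 1: max([14, 2, 13, 3, 7]) = 14.
Step 2: Find first index where value == 14:
  Index 0: 14 == 14, found!
Therefore output = 0.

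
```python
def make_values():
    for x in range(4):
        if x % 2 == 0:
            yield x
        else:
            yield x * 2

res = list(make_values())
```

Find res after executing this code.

Step 1: For each x in range(4), yield x if even, else x*2:
  x=0 (even): yield 0
  x=1 (odd): yield 1*2 = 2
  x=2 (even): yield 2
  x=3 (odd): yield 3*2 = 6
Therefore res = [0, 2, 2, 6].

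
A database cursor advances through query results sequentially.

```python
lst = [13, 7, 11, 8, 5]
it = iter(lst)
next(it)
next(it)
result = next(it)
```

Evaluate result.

Step 1: Create iterator over [13, 7, 11, 8, 5].
Step 2: next() consumes 13.
Step 3: next() consumes 7.
Step 4: next() returns 11.
Therefore result = 11.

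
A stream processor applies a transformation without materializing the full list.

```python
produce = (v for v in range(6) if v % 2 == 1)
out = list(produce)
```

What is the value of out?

Step 1: Filter range(6) keeping only odd values:
  v=0: even, excluded
  v=1: odd, included
  v=2: even, excluded
  v=3: odd, included
  v=4: even, excluded
  v=5: odd, included
Therefore out = [1, 3, 5].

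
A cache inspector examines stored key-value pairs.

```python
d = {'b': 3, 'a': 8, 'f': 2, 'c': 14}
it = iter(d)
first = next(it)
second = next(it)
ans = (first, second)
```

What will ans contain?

Step 1: iter(d) iterates over keys: ['b', 'a', 'f', 'c'].
Step 2: first = next(it) = 'b', second = next(it) = 'a'.
Therefore ans = ('b', 'a').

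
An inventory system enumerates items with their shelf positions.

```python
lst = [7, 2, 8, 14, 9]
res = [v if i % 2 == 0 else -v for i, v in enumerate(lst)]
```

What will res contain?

Step 1: For each (i, v), keep v if i is even, negate if odd:
  i=0 (even): keep 7
  i=1 (odd): negate to -2
  i=2 (even): keep 8
  i=3 (odd): negate to -14
  i=4 (even): keep 9
Therefore res = [7, -2, 8, -14, 9].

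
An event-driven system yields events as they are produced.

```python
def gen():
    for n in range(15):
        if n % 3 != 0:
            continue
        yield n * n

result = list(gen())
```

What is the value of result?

Step 1: Only yield n**2 when n is divisible by 3:
  n=0: 0 % 3 == 0, yield 0**2 = 0
  n=3: 3 % 3 == 0, yield 3**2 = 9
  n=6: 6 % 3 == 0, yield 6**2 = 36
  n=9: 9 % 3 == 0, yield 9**2 = 81
  n=12: 12 % 3 == 0, yield 12**2 = 144
Therefore result = [0, 9, 36, 81, 144].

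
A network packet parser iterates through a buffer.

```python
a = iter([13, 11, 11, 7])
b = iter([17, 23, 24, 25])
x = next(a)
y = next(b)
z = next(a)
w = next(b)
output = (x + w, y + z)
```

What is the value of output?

Step 1: a iterates [13, 11, 11, 7], b iterates [17, 23, 24, 25].
Step 2: x = next(a) = 13, y = next(b) = 17.
Step 3: z = next(a) = 11, w = next(b) = 23.
Step 4: output = (13 + 23, 17 + 11) = (36, 28).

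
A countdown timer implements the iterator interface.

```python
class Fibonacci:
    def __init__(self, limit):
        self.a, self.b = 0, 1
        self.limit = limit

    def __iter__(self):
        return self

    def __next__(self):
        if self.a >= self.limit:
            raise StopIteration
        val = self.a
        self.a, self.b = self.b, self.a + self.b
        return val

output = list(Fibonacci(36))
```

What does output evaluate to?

Step 1: Fibonacci-like sequence (a=0, b=1) until >= 36:
  Yield 0, then a,b = 1,1
  Yield 1, then a,b = 1,2
  Yield 1, then a,b = 2,3
  Yield 2, then a,b = 3,5
  Yield 3, then a,b = 5,8
  Yield 5, then a,b = 8,13
  Yield 8, then a,b = 13,21
  Yield 13, then a,b = 21,34
  Yield 21, then a,b = 34,55
  Yield 34, then a,b = 55,89
Step 2: 55 >= 36, stop.
Therefore output = [0, 1, 1, 2, 3, 5, 8, 13, 21, 34].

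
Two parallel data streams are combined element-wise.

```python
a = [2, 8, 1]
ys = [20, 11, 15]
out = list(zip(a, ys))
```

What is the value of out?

Step 1: zip pairs elements at same index:
  Index 0: (2, 20)
  Index 1: (8, 11)
  Index 2: (1, 15)
Therefore out = [(2, 20), (8, 11), (1, 15)].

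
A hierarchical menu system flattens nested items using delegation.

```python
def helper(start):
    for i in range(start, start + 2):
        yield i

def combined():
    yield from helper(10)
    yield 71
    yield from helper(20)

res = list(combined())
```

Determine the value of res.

Step 1: combined() delegates to helper(10):
  yield 10
  yield 11
Step 2: yield 71
Step 3: Delegates to helper(20):
  yield 20
  yield 21
Therefore res = [10, 11, 71, 20, 21].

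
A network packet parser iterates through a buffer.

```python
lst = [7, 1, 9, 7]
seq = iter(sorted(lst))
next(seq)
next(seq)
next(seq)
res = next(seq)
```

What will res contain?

Step 1: sorted([7, 1, 9, 7]) = [1, 7, 7, 9].
Step 2: Create iterator and skip 3 elements.
Step 3: next() returns 9.
Therefore res = 9.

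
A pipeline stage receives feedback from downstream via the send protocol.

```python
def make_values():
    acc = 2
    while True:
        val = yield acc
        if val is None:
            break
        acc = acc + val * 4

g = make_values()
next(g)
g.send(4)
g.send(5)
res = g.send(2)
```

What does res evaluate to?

Step 1: next() -> yield acc=2.
Step 2: send(4) -> val=4, acc = 2 + 4*4 = 18, yield 18.
Step 3: send(5) -> val=5, acc = 18 + 5*4 = 38, yield 38.
Step 4: send(2) -> val=2, acc = 38 + 2*4 = 46, yield 46.
Therefore res = 46.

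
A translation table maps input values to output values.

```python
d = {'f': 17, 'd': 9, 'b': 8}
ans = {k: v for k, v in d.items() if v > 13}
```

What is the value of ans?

Step 1: Filter items where value > 13:
  'f': 17 > 13: kept
  'd': 9 <= 13: removed
  'b': 8 <= 13: removed
Therefore ans = {'f': 17}.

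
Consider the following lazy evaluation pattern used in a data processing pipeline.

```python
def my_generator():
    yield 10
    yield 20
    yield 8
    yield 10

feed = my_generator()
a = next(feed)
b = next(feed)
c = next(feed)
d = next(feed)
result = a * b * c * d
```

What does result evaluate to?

Step 1: Create generator and consume all values:
  a = next(feed) = 10
  b = next(feed) = 20
  c = next(feed) = 8
  d = next(feed) = 10
Step 2: result = 10 * 20 * 8 * 10 = 16000.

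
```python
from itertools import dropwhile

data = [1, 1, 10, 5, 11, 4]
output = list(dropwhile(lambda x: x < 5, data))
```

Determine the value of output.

Step 1: dropwhile drops elements while < 5:
  1 < 5: dropped
  1 < 5: dropped
  10: kept (dropping stopped)
Step 2: Remaining elements kept regardless of condition.
Therefore output = [10, 5, 11, 4].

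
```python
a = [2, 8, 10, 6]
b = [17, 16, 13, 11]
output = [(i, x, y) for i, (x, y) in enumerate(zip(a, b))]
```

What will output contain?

Step 1: enumerate(zip(a, b)) gives index with paired elements:
  i=0: (2, 17)
  i=1: (8, 16)
  i=2: (10, 13)
  i=3: (6, 11)
Therefore output = [(0, 2, 17), (1, 8, 16), (2, 10, 13), (3, 6, 11)].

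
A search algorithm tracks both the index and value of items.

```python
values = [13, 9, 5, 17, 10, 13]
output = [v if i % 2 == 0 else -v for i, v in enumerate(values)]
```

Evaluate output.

Step 1: For each (i, v), keep v if i is even, negate if odd:
  i=0 (even): keep 13
  i=1 (odd): negate to -9
  i=2 (even): keep 5
  i=3 (odd): negate to -17
  i=4 (even): keep 10
  i=5 (odd): negate to -13
Therefore output = [13, -9, 5, -17, 10, -13].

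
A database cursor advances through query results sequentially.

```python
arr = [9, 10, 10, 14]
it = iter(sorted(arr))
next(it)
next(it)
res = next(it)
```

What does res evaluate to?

Step 1: sorted([9, 10, 10, 14]) = [9, 10, 10, 14].
Step 2: Create iterator and skip 2 elements.
Step 3: next() returns 10.
Therefore res = 10.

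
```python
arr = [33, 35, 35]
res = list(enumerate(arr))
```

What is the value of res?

Step 1: enumerate pairs each element with its index:
  (0, 33)
  (1, 35)
  (2, 35)
Therefore res = [(0, 33), (1, 35), (2, 35)].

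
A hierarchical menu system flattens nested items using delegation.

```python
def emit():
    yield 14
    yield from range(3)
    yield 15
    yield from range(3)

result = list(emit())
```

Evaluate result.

Step 1: Trace yields in order:
  yield 14
  yield 0
  yield 1
  yield 2
  yield 15
  yield 0
  yield 1
  yield 2
Therefore result = [14, 0, 1, 2, 15, 0, 1, 2].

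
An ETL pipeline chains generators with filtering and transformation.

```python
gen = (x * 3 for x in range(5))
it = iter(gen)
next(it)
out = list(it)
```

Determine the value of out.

Step 1: Generator produces [0, 3, 6, 9, 12].
Step 2: next(it) consumes first element (0).
Step 3: list(it) collects remaining: [3, 6, 9, 12].
Therefore out = [3, 6, 9, 12].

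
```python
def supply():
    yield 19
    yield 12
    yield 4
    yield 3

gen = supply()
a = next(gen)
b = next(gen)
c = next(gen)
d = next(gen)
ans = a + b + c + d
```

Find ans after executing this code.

Step 1: Create generator and consume all values:
  a = next(gen) = 19
  b = next(gen) = 12
  c = next(gen) = 4
  d = next(gen) = 3
Step 2: ans = 19 + 12 + 4 + 3 = 38.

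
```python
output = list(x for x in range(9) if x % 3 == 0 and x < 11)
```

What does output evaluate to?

Step 1: Filter range(9) where x % 3 == 0 and x < 11:
  x=0: both conditions met, included
  x=1: excluded (1 % 3 != 0)
  x=2: excluded (2 % 3 != 0)
  x=3: both conditions met, included
  x=4: excluded (4 % 3 != 0)
  x=5: excluded (5 % 3 != 0)
  x=6: both conditions met, included
  x=7: excluded (7 % 3 != 0)
  x=8: excluded (8 % 3 != 0)
Therefore output = [0, 3, 6].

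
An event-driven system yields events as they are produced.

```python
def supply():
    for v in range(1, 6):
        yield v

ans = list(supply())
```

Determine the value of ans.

Step 1: The generator yields each value from range(1, 6).
Step 2: list() consumes all yields: [1, 2, 3, 4, 5].
Therefore ans = [1, 2, 3, 4, 5].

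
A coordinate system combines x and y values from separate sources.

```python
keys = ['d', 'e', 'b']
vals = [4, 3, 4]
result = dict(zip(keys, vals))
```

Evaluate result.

Step 1: zip pairs keys with values:
  'd' -> 4
  'e' -> 3
  'b' -> 4
Therefore result = {'d': 4, 'e': 3, 'b': 4}.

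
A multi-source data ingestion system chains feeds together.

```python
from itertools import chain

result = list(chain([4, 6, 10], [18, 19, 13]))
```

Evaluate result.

Step 1: chain() concatenates iterables: [4, 6, 10] + [18, 19, 13].
Therefore result = [4, 6, 10, 18, 19, 13].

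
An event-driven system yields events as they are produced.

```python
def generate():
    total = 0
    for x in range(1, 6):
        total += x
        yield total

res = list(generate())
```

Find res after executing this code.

Step 1: Generator accumulates running sum:
  x=1: total = 1, yield 1
  x=2: total = 3, yield 3
  x=3: total = 6, yield 6
  x=4: total = 10, yield 10
  x=5: total = 15, yield 15
Therefore res = [1, 3, 6, 10, 15].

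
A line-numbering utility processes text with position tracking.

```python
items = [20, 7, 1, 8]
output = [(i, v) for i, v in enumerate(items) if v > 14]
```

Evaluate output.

Step 1: Filter enumerate([20, 7, 1, 8]) keeping v > 14:
  (0, 20): 20 > 14, included
  (1, 7): 7 <= 14, excluded
  (2, 1): 1 <= 14, excluded
  (3, 8): 8 <= 14, excluded
Therefore output = [(0, 20)].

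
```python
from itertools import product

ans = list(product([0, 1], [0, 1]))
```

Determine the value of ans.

Step 1: product([0, 1], [0, 1]) gives all pairs:
  (0, 0)
  (0, 1)
  (1, 0)
  (1, 1)
Therefore ans = [(0, 0), (0, 1), (1, 0), (1, 1)].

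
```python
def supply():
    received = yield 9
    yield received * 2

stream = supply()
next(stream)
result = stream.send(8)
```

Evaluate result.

Step 1: next(stream) advances to first yield, producing 9.
Step 2: send(8) resumes, received = 8.
Step 3: yield received * 2 = 8 * 2 = 16.
Therefore result = 16.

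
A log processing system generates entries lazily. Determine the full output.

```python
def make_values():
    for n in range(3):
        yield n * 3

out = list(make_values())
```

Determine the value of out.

Step 1: For each n in range(3), yield n * 3:
  n=0: yield 0 * 3 = 0
  n=1: yield 1 * 3 = 3
  n=2: yield 2 * 3 = 6
Therefore out = [0, 3, 6].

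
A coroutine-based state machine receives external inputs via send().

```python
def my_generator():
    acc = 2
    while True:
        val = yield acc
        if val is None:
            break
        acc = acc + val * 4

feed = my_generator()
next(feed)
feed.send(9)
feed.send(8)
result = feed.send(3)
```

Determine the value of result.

Step 1: next() -> yield acc=2.
Step 2: send(9) -> val=9, acc = 2 + 9*4 = 38, yield 38.
Step 3: send(8) -> val=8, acc = 38 + 8*4 = 70, yield 70.
Step 4: send(3) -> val=3, acc = 70 + 3*4 = 82, yield 82.
Therefore result = 82.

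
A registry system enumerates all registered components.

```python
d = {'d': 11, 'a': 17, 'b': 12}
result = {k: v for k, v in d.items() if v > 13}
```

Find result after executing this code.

Step 1: Filter items where value > 13:
  'd': 11 <= 13: removed
  'a': 17 > 13: kept
  'b': 12 <= 13: removed
Therefore result = {'a': 17}.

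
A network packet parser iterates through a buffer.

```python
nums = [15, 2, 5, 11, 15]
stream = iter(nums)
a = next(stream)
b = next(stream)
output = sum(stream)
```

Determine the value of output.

Step 1: Create iterator over [15, 2, 5, 11, 15].
Step 2: a = next() = 15, b = next() = 2.
Step 3: sum() of remaining [5, 11, 15] = 31.
Therefore output = 31.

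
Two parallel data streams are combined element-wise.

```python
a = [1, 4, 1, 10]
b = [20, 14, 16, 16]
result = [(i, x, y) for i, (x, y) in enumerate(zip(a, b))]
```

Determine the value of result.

Step 1: enumerate(zip(a, b)) gives index with paired elements:
  i=0: (1, 20)
  i=1: (4, 14)
  i=2: (1, 16)
  i=3: (10, 16)
Therefore result = [(0, 1, 20), (1, 4, 14), (2, 1, 16), (3, 10, 16)].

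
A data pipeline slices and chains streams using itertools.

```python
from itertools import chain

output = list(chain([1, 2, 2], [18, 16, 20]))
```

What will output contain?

Step 1: chain() concatenates iterables: [1, 2, 2] + [18, 16, 20].
Therefore output = [1, 2, 2, 18, 16, 20].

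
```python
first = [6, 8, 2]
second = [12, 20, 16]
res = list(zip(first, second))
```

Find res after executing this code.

Step 1: zip pairs elements at same index:
  Index 0: (6, 12)
  Index 1: (8, 20)
  Index 2: (2, 16)
Therefore res = [(6, 12), (8, 20), (2, 16)].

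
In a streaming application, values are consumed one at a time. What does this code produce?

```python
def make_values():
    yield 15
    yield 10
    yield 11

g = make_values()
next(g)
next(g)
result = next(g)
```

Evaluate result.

Step 1: make_values() creates a generator.
Step 2: next(g) yields 15 (consumed and discarded).
Step 3: next(g) yields 10 (consumed and discarded).
Step 4: next(g) yields 11, assigned to result.
Therefore result = 11.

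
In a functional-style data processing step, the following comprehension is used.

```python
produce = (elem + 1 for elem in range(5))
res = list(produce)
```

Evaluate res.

Step 1: For each elem in range(5), compute elem+1:
  elem=0: 0+1 = 1
  elem=1: 1+1 = 2
  elem=2: 2+1 = 3
  elem=3: 3+1 = 4
  elem=4: 4+1 = 5
Therefore res = [1, 2, 3, 4, 5].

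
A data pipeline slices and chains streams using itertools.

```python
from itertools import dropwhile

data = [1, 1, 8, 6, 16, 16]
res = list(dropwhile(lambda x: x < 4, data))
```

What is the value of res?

Step 1: dropwhile drops elements while < 4:
  1 < 4: dropped
  1 < 4: dropped
  8: kept (dropping stopped)
Step 2: Remaining elements kept regardless of condition.
Therefore res = [8, 6, 16, 16].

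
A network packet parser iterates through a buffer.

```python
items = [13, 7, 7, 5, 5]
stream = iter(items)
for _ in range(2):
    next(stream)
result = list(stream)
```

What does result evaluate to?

Step 1: Create iterator over [13, 7, 7, 5, 5].
Step 2: Advance 2 positions (consuming [13, 7]).
Step 3: list() collects remaining elements: [7, 5, 5].
Therefore result = [7, 5, 5].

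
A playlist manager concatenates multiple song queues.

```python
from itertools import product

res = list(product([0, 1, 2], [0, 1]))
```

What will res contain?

Step 1: product([0, 1, 2], [0, 1]) gives all pairs:
  (0, 0)
  (0, 1)
  (1, 0)
  (1, 1)
  (2, 0)
  (2, 1)
Therefore res = [(0, 0), (0, 1), (1, 0), (1, 1), (2, 0), (2, 1)].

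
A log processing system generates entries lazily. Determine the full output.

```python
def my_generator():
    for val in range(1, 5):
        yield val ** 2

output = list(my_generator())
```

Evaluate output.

Step 1: For each val in range(1, 5), yield val**2:
  val=1: yield 1**2 = 1
  val=2: yield 2**2 = 4
  val=3: yield 3**2 = 9
  val=4: yield 4**2 = 16
Therefore output = [1, 4, 9, 16].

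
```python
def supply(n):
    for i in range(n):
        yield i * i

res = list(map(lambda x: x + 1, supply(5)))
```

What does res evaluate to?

Step 1: supply(5) yields squares: [0, 1, 4, 9, 16].
Step 2: map adds 1 to each: [1, 2, 5, 10, 17].
Therefore res = [1, 2, 5, 10, 17].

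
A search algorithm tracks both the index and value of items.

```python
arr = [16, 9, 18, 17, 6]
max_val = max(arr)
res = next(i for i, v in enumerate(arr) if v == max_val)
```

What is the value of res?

Step 1: max([16, 9, 18, 17, 6]) = 18.
Step 2: Find first index where value == 18:
  Index 0: 16 != 18
  Index 1: 9 != 18
  Index 2: 18 == 18, found!
Therefore res = 2.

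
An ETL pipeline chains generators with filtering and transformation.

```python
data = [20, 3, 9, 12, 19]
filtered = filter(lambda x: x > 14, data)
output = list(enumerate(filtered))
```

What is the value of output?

Step 1: Filter [20, 3, 9, 12, 19] for > 14: [20, 19].
Step 2: enumerate re-indexes from 0: [(0, 20), (1, 19)].
Therefore output = [(0, 20), (1, 19)].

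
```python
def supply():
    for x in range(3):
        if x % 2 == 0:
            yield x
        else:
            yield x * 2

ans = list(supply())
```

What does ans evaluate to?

Step 1: For each x in range(3), yield x if even, else x*2:
  x=0 (even): yield 0
  x=1 (odd): yield 1*2 = 2
  x=2 (even): yield 2
Therefore ans = [0, 2, 2].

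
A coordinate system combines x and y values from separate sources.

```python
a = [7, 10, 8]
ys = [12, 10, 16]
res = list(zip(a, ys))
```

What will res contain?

Step 1: zip pairs elements at same index:
  Index 0: (7, 12)
  Index 1: (10, 10)
  Index 2: (8, 16)
Therefore res = [(7, 12), (10, 10), (8, 16)].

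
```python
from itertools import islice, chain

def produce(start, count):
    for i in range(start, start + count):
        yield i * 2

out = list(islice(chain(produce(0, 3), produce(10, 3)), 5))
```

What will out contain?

Step 1: produce(0, 3) yields [0, 2, 4].
Step 2: produce(10, 3) yields [20, 22, 24].
Step 3: chain concatenates: [0, 2, 4, 20, 22, 24].
Step 4: islice takes first 5: [0, 2, 4, 20, 22].
Therefore out = [0, 2, 4, 20, 22].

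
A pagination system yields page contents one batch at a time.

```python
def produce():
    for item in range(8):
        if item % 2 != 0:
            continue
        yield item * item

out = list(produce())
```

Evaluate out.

Step 1: Only yield item**2 when item is divisible by 2:
  item=0: 0 % 2 == 0, yield 0**2 = 0
  item=2: 2 % 2 == 0, yield 2**2 = 4
  item=4: 4 % 2 == 0, yield 4**2 = 16
  item=6: 6 % 2 == 0, yield 6**2 = 36
Therefore out = [0, 4, 16, 36].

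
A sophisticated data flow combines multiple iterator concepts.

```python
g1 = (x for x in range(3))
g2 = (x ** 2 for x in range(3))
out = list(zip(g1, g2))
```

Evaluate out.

Step 1: g1 produces [0, 1, 2].
Step 2: g2 produces [0, 1, 4].
Step 3: zip pairs them: [(0, 0), (1, 1), (2, 4)].
Therefore out = [(0, 0), (1, 1), (2, 4)].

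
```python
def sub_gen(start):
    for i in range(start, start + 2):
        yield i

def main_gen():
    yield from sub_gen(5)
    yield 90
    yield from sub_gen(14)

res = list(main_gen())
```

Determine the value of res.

Step 1: main_gen() delegates to sub_gen(5):
  yield 5
  yield 6
Step 2: yield 90
Step 3: Delegates to sub_gen(14):
  yield 14
  yield 15
Therefore res = [5, 6, 90, 14, 15].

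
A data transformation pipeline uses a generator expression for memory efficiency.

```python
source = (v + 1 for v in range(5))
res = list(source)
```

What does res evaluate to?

Step 1: For each v in range(5), compute v+1:
  v=0: 0+1 = 1
  v=1: 1+1 = 2
  v=2: 2+1 = 3
  v=3: 3+1 = 4
  v=4: 4+1 = 5
Therefore res = [1, 2, 3, 4, 5].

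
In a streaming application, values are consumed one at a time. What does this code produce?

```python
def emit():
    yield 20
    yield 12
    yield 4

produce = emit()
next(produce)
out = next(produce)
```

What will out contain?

Step 1: emit() creates a generator.
Step 2: next(produce) yields 20 (consumed and discarded).
Step 3: next(produce) yields 12, assigned to out.
Therefore out = 12.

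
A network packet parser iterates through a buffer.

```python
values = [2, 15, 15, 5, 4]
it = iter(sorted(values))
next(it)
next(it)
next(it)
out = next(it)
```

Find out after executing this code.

Step 1: sorted([2, 15, 15, 5, 4]) = [2, 4, 5, 15, 15].
Step 2: Create iterator and skip 3 elements.
Step 3: next() returns 15.
Therefore out = 15.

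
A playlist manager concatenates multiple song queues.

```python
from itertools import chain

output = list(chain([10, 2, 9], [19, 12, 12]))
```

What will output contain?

Step 1: chain() concatenates iterables: [10, 2, 9] + [19, 12, 12].
Therefore output = [10, 2, 9, 19, 12, 12].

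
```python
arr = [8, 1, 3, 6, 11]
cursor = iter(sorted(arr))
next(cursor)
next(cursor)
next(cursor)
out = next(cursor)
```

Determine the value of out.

Step 1: sorted([8, 1, 3, 6, 11]) = [1, 3, 6, 8, 11].
Step 2: Create iterator and skip 3 elements.
Step 3: next() returns 8.
Therefore out = 8.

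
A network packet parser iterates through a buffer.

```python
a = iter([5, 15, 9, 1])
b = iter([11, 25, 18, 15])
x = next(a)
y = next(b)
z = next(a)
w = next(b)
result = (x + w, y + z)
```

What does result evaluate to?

Step 1: a iterates [5, 15, 9, 1], b iterates [11, 25, 18, 15].
Step 2: x = next(a) = 5, y = next(b) = 11.
Step 3: z = next(a) = 15, w = next(b) = 25.
Step 4: result = (5 + 25, 11 + 15) = (30, 26).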